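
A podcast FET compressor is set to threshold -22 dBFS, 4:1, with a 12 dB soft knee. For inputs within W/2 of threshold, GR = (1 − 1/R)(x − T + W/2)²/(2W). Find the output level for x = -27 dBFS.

-27.03125 dBFS

x − T + W/2 = -27 − (-22) + 6 = 1.
GR = (1 − 1/4) × 1² / 24 = 0.75 × 1 / 24 = 0.03125 dB.
Output = -27 − 0.03125 = -27.03125 dBFS.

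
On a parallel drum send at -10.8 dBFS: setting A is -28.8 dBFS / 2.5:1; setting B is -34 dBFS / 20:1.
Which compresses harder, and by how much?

A: 18 dB over, compressed to 7.2 dB over, so 10.8 dB of GR.
B: 23.2 dB over, compressed to 1.16 dB over, so 22.04 dB of GR.
Difference: 11.24 dB in favour of B.

B, by 11.24 dB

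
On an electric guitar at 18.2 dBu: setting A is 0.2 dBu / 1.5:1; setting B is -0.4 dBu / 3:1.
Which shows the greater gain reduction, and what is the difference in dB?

A: GR = 18 − 18/1.5 = 6 dB.
B: GR = 18.6 − 18.6/3 = 12.4 dB.
Difference: 6.4 dB in favour of B.

B, by 6.4 dB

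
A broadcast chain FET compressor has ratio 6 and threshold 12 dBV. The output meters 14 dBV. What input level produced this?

24 dBV

Post-compression overshoot = 14 − 12 = 2 dB.
Before 6:1 compression the overshoot was 2 × 6 = 12 dB, so input = 12 + 12 = 24 dBV.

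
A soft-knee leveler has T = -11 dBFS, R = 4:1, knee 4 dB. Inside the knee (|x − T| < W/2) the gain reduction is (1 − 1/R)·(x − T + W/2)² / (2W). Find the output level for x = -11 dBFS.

x − T + W/2 = -11 − (-11) + 2 = 2.
GR = (1 − 1/4) × 2² / 8 = 0.75 × 4 / 8 = 0.375 dB.
Output = -11 − 0.375 = -11.375 dBFS.

-11.375 dBFS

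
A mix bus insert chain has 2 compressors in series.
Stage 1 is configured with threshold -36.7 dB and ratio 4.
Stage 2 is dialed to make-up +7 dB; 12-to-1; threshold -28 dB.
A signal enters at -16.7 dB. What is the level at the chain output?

-24.7 dB

Stage 1: -16.7 dB is 20 dB over -36.7 dB; at 4:1 that becomes 5 dB over, giving -31.7 dB.
Stage 2: below threshold (-31.7 ≤ -28); passes unchanged; make-up brings it to -24.7 dB.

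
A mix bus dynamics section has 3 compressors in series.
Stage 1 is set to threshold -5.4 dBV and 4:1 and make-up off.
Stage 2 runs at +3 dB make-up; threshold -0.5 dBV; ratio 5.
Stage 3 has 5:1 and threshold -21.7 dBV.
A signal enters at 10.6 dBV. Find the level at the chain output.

Stage 1: overshoot 16 dB → 16/4 = 4 dB → -1.4 dBV.
Stage 2: -1.4 dBV ≤ -0.5 dBV, so stage 2 doesn't engage; make-up brings it to 1.6 dBV.
Stage 3: overshoot 23.3 dB → 23.3/5 = 4.66 dB → -17.04 dBV.

-17.04 dBV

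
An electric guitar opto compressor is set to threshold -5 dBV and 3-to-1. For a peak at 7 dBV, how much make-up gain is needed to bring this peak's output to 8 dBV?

Overshoot 12 dB → 12/3 = 4 dB after compression, so the compressed level is -5 + 4 = -1 dBV.
Make-up = target − compressed = 8 − (-1) = 9 dB.

9 dB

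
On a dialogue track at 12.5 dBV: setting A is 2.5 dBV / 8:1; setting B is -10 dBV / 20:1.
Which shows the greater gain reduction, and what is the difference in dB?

A: 10 dB over, compressed to 1.25 dB over, so 8.75 dB of GR.
B: 22.5 dB over, compressed to 1.125 dB over, so 21.375 dB of GR.
B reduces 12.625 dB more.

B, by 12.625 dB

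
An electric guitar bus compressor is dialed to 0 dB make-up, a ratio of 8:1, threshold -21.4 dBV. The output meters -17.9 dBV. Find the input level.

6.6 dBV

That's 3.5 dB above the -21.4 dBV threshold.
Undo the ratio: input overshoot = 3.5 × 8 = 28 dB, giving input = 6.6 dBV.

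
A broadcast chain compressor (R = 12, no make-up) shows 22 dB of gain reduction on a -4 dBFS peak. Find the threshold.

-28 dBFS

Let T be the threshold. Output overshoot = (input overshoot)/R, so -26 − T = (-4 − T)/12.
12·(-26 − T) = -4 − T → 11·T = -312 − (-4) = -308.
T = -308/11 = -28 dBFS.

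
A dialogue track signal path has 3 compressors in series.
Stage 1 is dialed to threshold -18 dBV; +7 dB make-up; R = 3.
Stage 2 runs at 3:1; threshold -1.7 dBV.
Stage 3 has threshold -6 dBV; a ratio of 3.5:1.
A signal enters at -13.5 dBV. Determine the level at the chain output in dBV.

Stage 1: overshoot 4.5 dB → 4.5/3 = 1.5 dB → -16.5 dBV; +7 dB make-up → -9.5 dBV.
Stage 2: -9.5 dBV ≤ -1.7 dBV, so stage 2 doesn't engage; output -9.5 dBV.
Stage 3: -9.5 dBV ≤ -6 dBV, so stage 3 doesn't engage; output -9.5 dBV.

-9.5 dBV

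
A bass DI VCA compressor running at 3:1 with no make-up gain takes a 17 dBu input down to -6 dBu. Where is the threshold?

-17.5 dBu

Input is 34.5 dB above T (since output overshoot × R = input overshoot: (-6 − T)·3 = 17 − T gives T = -17.5 dBu).
Check: -17.5 + (17 − (-17.5))/3 = -17.5 + 11.5 = -6 dBu. ✓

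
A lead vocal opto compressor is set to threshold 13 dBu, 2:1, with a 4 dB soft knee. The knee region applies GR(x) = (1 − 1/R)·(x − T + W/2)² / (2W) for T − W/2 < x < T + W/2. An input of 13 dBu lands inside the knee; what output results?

x − T + W/2 = 13 − 13 + 2 = 2.
GR = (1 − 1/2) × 2² / 8 = 0.5 × 4 / 8 = 0.25 dB.
Output = 13 − 0.25 = 12.75 dBu.

12.75 dBu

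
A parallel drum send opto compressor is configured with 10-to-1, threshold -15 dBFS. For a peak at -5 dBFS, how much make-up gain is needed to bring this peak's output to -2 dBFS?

The peak compresses to -15 + 10/10 = -14 dBFS.
To reach -2 dBFS requires -2 − (-14) = 12 dB of make-up.

12 dB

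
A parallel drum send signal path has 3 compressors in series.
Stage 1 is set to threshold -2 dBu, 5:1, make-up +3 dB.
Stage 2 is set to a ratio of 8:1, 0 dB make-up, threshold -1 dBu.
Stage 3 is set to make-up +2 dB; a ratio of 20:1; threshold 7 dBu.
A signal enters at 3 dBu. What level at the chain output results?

1.375 dBu

Stage 1: overshoot 5 dB → 5/5 = 1 dB → -1 dBu; +3 dB make-up → 2 dBu.
Stage 2: 2 dBu is 3 dB over -1 dBu; at 8:1 that becomes 0.375 dB over, giving -0.625 dBu.
Stage 3: below threshold (-0.625 ≤ 7); passes unchanged; make-up brings it to 1.375 dBu.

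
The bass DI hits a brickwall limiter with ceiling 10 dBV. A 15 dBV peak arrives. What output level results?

10 dBV

The limiter clamps the peak to its 10 dBV ceiling.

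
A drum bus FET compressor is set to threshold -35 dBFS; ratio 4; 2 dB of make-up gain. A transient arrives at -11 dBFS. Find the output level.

-11 dBFS sits 24 dB over threshold.
4:1 compression reduces that to 24/4 = 6 dB over.
Output = -35 + 6 = -29 dBFS; make-up adds 2 dB, giving -27 dBFS.

-27 dBFS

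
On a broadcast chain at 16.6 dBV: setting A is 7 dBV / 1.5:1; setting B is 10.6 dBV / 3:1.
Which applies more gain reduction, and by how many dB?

A: 9.6 dB over, compressed to 6.4 dB over, so 3.2 dB of GR.
B: 6 dB over, compressed to 2 dB over, so 4 dB of GR.
Difference: 0.8 dB in favour of B.

B, by 0.8 dB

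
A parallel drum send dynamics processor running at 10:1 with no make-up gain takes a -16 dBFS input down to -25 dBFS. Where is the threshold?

Let T be the threshold. Output overshoot = (input overshoot)/R, so -25 − T = (-16 − T)/10.
10·(-25 − T) = -16 − T → 9·T = -250 − (-16) = -234.
T = -234/9 = -26 dBFS.

-26 dBFS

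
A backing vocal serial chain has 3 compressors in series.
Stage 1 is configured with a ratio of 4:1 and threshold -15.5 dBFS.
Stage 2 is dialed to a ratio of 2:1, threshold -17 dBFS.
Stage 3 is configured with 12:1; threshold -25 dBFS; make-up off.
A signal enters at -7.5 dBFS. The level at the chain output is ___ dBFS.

-24.1875 dBFS

Stage 1: 8 dB above -15.5 dBFS, reduced 4:1 to 2 dB above → -13.5 dBFS.
Stage 2: -13.5 dBFS is 3.5 dB over -17 dBFS; at 2:1 that becomes 1.75 dB over, giving -15.25 dBFS.
Stage 3: -15.25 dBFS is 9.75 dB over -25 dBFS; at 12:1 that becomes 0.8125 dB over, giving -24.1875 dBFS.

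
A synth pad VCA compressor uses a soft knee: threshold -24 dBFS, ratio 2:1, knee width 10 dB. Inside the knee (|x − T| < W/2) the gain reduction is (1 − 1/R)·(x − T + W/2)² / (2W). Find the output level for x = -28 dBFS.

-28.025 dBFS

x − T + W/2 = -28 − (-24) + 5 = 1.
GR = (1 − 1/2) × 1² / 20 = 0.5 × 1 / 20 = 0.025 dB.
Output = -28 − 0.025 = -28.025 dBFS.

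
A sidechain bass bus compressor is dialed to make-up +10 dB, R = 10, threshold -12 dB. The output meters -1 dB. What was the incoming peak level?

-2 dB

Stripping the +10 dB make-up gives -11 dB at the gain stage.
Post-compression overshoot = -11 − (-12) = 1 dB.
Before 10:1 compression the overshoot was 1 × 10 = 10 dB, so input = -12 + 10 = -2 dB.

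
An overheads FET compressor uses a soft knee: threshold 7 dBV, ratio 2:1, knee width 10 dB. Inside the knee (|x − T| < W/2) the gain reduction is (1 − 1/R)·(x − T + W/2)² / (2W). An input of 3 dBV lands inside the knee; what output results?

x − T + W/2 = 3 − 7 + 5 = 1.
GR = (1 − 1/2) × 1² / 20 = 0.5 × 1 / 20 = 0.025 dB.
Output = 3 − 0.025 = 2.975 dBV.

2.975 dBV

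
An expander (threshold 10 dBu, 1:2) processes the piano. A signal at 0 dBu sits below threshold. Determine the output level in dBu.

-10 dBu

The input is 10 dB below the 10 dBu threshold.
A 1:2 expander multiplies undershoot by 2: 10 × 2 = 20 dB below threshold.
Output = 10 − 20 = -10 dBu.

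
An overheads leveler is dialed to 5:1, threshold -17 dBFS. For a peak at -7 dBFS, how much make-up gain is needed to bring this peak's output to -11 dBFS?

Without make-up, output = threshold + overshoot/5 = -17 + 2 = -15 dBFS.
Gap to target: 4 dB.

4 dB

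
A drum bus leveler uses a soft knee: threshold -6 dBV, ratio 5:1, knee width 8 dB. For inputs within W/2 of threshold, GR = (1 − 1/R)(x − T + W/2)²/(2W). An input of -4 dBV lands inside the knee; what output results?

x − T + W/2 = -4 − (-6) + 4 = 6.
GR = (1 − 1/5) × 6² / 16 = 0.8 × 36 / 16 = 1.8 dB.
Output = -4 − 1.8 = -5.8 dBV.

-5.8 dBV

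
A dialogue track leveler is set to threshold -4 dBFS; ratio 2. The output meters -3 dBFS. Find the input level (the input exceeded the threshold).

That's 1 dB above the -4 dBFS threshold.
Input overshoot = R × output overshoot = 2 dB → input = -4 + 2 = -2 dBFS.

-2 dBFS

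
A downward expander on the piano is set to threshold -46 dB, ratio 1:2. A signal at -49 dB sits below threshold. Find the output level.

-52 dB

Undershoot = (-46) − (-49) = 3 dB.
At 1:2, that expands to 6 dB under threshold.
Output = -46 − 6 = -52 dB.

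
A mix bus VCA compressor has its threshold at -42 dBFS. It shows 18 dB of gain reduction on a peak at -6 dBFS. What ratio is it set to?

Input overshoot = -6 − (-42) = 36 dB.
Output overshoot = 36 − 18 = 18 dB.
Ratio = input overshoot / output overshoot = 36 / 18 = 2.

2:1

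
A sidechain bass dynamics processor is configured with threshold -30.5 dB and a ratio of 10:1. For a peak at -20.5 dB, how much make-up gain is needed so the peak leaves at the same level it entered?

9 dB

The peak compresses to -30.5 + 10/10 = -29.5 dB.
To reach -20.5 dB requires -20.5 − (-29.5) = 9 dB of make-up.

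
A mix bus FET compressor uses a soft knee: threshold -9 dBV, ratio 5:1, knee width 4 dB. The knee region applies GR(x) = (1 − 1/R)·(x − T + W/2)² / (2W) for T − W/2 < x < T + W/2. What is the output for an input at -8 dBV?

-8.9 dBV

x − T + W/2 = -8 − (-9) + 2 = 3.
GR = (1 − 1/5) × 3² / 8 = 0.8 × 9 / 8 = 0.9 dB.
Output = -8 − 0.9 = -8.9 dBV.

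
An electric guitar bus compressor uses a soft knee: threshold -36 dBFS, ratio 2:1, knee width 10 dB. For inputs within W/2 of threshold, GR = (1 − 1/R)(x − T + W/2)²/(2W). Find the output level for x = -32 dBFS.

-34.025 dBFS

x − T + W/2 = -32 − (-36) + 5 = 9.
GR = (1 − 1/2) × 9² / 20 = 0.5 × 81 / 20 = 2.025 dB.
Output = -32 − 2.025 = -34.025 dBFS.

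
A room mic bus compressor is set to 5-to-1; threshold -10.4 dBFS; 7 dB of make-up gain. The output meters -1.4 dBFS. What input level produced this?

Before make-up, the level was -1.4 − 7 = -8.4 dBFS.
Post-compression overshoot = -8.4 − (-10.4) = 2 dB.
Before 5:1 compression the overshoot was 2 × 5 = 10 dB, so input = -10.4 + 10 = -0.4 dBFS.

-0.4 dBFS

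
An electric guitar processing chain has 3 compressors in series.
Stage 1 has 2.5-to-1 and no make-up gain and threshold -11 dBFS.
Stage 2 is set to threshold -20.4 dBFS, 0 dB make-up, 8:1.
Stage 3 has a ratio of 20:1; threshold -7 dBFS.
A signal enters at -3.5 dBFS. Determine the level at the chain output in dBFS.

Stage 1: -3.5 dBFS is 7.5 dB over -11 dBFS; at 2.5:1 that becomes 3 dB over, giving -8 dBFS.
Stage 2: 12.4 dB above -20.4 dBFS, reduced 8:1 to 1.55 dB above → -18.85 dBFS.
Stage 3: -18.85 dBFS is at or below the -7 dBFS threshold — no compression; output -18.85 dBFS.

-18.85 dBFS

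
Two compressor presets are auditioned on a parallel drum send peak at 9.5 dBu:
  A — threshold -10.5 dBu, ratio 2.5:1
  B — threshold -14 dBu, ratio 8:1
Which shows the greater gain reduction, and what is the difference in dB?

A: overshoot 20 dB → output overshoot 8 dB → GR 12 dB.
B: overshoot 23.5 dB → output overshoot 2.9375 dB → GR 20.5625 dB.
B reduces 8.5625 dB more.

B, by 8.5625 dB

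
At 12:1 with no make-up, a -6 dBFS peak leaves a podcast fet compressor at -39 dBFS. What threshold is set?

-42 dBFS

Gain reduction = -6 − (-39) = 33 dB; output overshoot = GR / (R − 1) = 33 / 11 = 3 dB.
Threshold = output − output overshoot = -39 − 3 = -42 dBFS.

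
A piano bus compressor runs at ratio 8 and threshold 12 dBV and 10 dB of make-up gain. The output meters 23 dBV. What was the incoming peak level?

Before make-up, the level was 23 − 10 = 13 dBV.
Post-compression overshoot = 13 − 12 = 1 dB.
Input overshoot = R × output overshoot = 8 dB → input = 12 + 8 = 20 dBV.

20 dBV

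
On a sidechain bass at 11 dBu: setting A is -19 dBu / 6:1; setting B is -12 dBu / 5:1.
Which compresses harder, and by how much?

A: GR = 30 − 30/6 = 25 dB.
B: GR = 23 − 23/5 = 18.4 dB.
A applies 6.6 dB more gain reduction.

A, by 6.6 dB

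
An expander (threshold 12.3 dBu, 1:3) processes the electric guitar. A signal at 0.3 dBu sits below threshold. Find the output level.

Below threshold, a 1:3 expander applies gain = (3−1)×(T − x) of attenuation.
(3−1) × 12 = 24 dB, so output = 0.3 − 24 = -23.7 dBu.

-23.7 dBu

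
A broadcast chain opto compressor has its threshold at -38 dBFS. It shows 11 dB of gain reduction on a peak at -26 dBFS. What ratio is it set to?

12:1

Input overshoot = -26 − (-38) = 12 dB.
Output overshoot = 12 − 11 = 1 dB.
Ratio = input overshoot / output overshoot = 12 / 1 = 12.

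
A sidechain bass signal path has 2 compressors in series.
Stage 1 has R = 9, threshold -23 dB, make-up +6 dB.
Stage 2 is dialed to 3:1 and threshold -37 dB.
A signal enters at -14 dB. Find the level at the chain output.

-30 dB

Stage 1: -14 dB is 9 dB over -23 dB; at 9:1 that becomes 1 dB over, giving -22 dB; +6 dB make-up → -16 dB.
Stage 2: 21 dB above -37 dB, reduced 3:1 to 7 dB above → -30 dB.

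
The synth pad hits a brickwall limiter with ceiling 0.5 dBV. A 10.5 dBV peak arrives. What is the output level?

0.5 dBV

The limiter clamps the peak to its 0.5 dBV ceiling.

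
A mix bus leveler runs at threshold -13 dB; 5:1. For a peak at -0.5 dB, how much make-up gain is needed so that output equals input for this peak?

10 dB

Without make-up, output = threshold + overshoot/5 = -13 + 2.5 = -10.5 dB.
Gap to target: 10 dB.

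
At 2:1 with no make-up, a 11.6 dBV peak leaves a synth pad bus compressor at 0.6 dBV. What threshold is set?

Gain reduction = 11.6 − 0.6 = 11 dB; output overshoot = GR / (R − 1) = 11 / 1 = 11 dB.
Threshold = output − output overshoot = 0.6 − 11 = -10.4 dBV.

-10.4 dBV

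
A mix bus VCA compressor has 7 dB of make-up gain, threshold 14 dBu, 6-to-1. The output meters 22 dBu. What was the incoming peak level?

20 dBu

Remove make-up: 22 − 7 = 15 dBu.
The compressed level sits 15 − 14 = 1 dB over threshold.
Before 6:1 compression the overshoot was 1 × 6 = 6 dB, so input = 14 + 6 = 20 dBu.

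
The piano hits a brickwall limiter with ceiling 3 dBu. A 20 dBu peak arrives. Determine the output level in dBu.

At ∞:1, everything above 3 dBu is held at the ceiling.

3 dBu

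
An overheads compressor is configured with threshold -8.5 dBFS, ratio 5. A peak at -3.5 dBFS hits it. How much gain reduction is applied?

4 dB

-3.5 dBFS exceeds the threshold by 5 dB.
A 5:1 ratio leaves 1 dB of that excess.
GR = overshoot in − overshoot out = 5 − 1 = 4 dB.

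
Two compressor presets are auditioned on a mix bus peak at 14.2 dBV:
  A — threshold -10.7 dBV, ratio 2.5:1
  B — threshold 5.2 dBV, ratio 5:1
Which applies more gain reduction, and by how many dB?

A, by 7.74 dB

A: 24.9 dB over, compressed to 9.96 dB over, so 14.94 dB of GR.
B: 9 dB over, compressed to 1.8 dB over, so 7.2 dB of GR.
Difference: 7.74 dB in favour of A.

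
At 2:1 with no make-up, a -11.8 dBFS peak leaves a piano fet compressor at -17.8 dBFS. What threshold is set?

Input is 12 dB above T (since output overshoot × R = input overshoot: (-17.8 − T)·2 = -11.8 − T gives T = -23.8 dBFS).
Check: -23.8 + (-11.8 − (-23.8))/2 = -23.8 + 6 = -17.8 dBFS. ✓

-23.8 dBFS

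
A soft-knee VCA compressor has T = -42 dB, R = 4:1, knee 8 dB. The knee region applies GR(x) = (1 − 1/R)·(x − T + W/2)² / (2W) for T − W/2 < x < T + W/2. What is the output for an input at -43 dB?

-43.421875 dB

x − T + W/2 = -43 − (-42) + 4 = 3.
GR = (1 − 1/4) × 3² / 16 = 0.75 × 9 / 16 = 0.421875 dB.
Output = -43 − 0.421875 = -43.421875 dB.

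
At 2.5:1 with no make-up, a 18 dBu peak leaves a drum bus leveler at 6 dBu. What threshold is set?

Gain reduction = 18 − 6 = 12 dB; output overshoot = GR / (R − 1) = 12 / 1.5 = 8 dB.
Threshold = output − output overshoot = 6 − 8 = -2 dBu.

-2 dBu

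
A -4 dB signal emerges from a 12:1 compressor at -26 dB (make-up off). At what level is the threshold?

-28 dB

Let T be the threshold. Output overshoot = (input overshoot)/R, so -26 − T = (-4 − T)/12.
12·(-26 − T) = -4 − T → 11·T = -312 − (-4) = -308.
T = -308/11 = -28 dB.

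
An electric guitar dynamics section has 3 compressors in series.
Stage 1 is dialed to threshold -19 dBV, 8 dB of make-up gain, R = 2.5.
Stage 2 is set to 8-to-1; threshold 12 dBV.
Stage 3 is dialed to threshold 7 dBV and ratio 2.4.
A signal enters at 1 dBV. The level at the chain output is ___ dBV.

-3 dBV

Stage 1: overshoot 20 dB → 20/2.5 = 8 dB → -11 dBV; +8 dB make-up → -3 dBV.
Stage 2: -3 dBV ≤ 12 dBV, so stage 2 doesn't engage; output -3 dBV.
Stage 3: -3 dBV is at or below the 7 dBV threshold — no compression; output -3 dBV.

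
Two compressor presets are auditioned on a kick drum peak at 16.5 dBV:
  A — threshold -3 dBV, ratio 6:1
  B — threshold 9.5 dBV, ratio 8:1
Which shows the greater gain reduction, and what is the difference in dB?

A, by 10.125 dB

A: GR = 19.5 − 19.5/6 = 16.25 dB.
B: GR = 7 − 7/8 = 6.125 dB.
A reduces 10.125 dB more.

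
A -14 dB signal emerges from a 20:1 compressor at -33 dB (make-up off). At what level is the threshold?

-34 dB

Input is 20 dB above T (since output overshoot × R = input overshoot: (-33 − T)·20 = -14 − T gives T = -34 dB).
Check: -34 + (-14 − (-34))/20 = -34 + 1 = -33 dB. ✓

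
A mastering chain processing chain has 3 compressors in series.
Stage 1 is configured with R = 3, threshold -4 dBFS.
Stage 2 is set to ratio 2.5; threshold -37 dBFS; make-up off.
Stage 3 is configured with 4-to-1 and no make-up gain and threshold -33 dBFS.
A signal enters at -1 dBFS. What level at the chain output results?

Stage 1: 3 dB above -4 dBFS, reduced 3:1 to 1 dB above → -3 dBFS.
Stage 2: -3 dBFS is 34 dB over -37 dBFS; at 2.5:1 that becomes 13.6 dB over, giving -23.4 dBFS.
Stage 3: overshoot 9.6 dB → 9.6/4 = 2.4 dB → -30.6 dBFS.

-30.6 dBFS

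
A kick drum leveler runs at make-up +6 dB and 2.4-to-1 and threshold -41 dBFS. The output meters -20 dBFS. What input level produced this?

Stripping the +6 dB make-up gives -26 dBFS at the gain stage.
The compressed level sits -26 − (-41) = 15 dB over threshold.
Before 2.4:1 compression the overshoot was 15 × 2.4 = 36 dB, so input = -41 + 36 = -5 dBFS.

-5 dBFS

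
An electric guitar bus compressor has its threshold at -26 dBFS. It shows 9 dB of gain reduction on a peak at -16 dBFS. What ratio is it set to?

10:1

Input overshoot = -16 − (-26) = 10 dB.
Output overshoot = 10 − 9 = 1 dB.
Ratio = input overshoot / output overshoot = 10 / 1 = 10.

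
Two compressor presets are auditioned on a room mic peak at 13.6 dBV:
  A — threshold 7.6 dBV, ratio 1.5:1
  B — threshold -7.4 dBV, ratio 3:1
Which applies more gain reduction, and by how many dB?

A: overshoot 6 dB → output overshoot 4 dB → GR 2 dB.
B: overshoot 21 dB → output overshoot 7 dB → GR 14 dB.
Difference: 12 dB in favour of B.

B, by 12 dB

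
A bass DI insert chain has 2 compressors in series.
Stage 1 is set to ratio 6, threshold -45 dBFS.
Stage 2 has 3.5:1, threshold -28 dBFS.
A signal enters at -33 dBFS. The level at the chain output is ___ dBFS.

Stage 1: -33 dBFS is 12 dB over -45 dBFS; at 6:1 that becomes 2 dB over, giving -43 dBFS.
Stage 2: below threshold (-43 ≤ -28); passes unchanged; output -43 dBFS.

-43 dBFS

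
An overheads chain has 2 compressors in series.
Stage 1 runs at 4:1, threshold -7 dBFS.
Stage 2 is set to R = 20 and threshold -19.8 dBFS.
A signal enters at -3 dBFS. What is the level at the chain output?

Stage 1: overshoot 4 dB → 4/4 = 1 dB → -6 dBFS.
Stage 2: overshoot 13.8 dB → 13.8/20 = 0.69 dB → -19.11 dBFS.

-19.11 dBFS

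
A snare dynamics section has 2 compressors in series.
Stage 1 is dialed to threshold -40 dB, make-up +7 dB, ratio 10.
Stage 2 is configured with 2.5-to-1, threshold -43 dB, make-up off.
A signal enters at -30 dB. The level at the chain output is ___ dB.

-38.6 dB

Stage 1: 10 dB above -40 dB, reduced 10:1 to 1 dB above → -39 dB; +7 dB make-up → -32 dB.
Stage 2: overshoot 11 dB → 11/2.5 = 4.4 dB → -38.6 dB.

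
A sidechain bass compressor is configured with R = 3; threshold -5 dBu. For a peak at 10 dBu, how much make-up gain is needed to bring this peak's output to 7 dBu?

7 dB

Overshoot 15 dB → 15/3 = 5 dB after compression, so the compressed level is -5 + 5 = 0 dBu.
Make-up = target − compressed = 7 − 0 = 7 dB.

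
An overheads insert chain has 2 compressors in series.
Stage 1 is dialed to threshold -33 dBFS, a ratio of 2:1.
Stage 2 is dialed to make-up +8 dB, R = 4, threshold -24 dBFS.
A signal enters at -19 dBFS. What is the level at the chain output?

Stage 1: 14 dB above -33 dBFS, reduced 2:1 to 7 dB above → -26 dBFS.
Stage 2: below threshold (-26 ≤ -24); passes unchanged; make-up brings it to -18 dBFS.

-18 dBFS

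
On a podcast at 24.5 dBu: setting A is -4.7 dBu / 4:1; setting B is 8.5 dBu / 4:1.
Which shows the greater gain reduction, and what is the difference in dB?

A, by 9.9 dB

A: GR = 29.2 − 29.2/4 = 21.9 dB.
B: GR = 16 − 16/4 = 12 dB.
A reduces 9.9 dB more.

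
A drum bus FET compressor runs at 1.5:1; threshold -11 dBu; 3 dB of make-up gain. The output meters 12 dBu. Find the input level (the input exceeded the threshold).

19 dBu

Before make-up, the level was 12 − 3 = 9 dBu.
The compressed level sits 9 − (-11) = 20 dB over threshold.
Undo the ratio: input overshoot = 20 × 1.5 = 30 dB, giving input = 19 dBu.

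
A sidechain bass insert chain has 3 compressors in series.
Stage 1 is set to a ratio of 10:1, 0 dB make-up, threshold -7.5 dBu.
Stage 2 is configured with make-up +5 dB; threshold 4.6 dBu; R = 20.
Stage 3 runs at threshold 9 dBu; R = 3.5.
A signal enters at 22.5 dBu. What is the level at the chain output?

Stage 1: 30 dB above -7.5 dBu, reduced 10:1 to 3 dB above → -4.5 dBu.
Stage 2: -4.5 dBu is at or below the 4.6 dBu threshold — no compression; make-up brings it to 0.5 dBu.
Stage 3: 0.5 dBu is at or below the 9 dBu threshold — no compression; output 0.5 dBu.

0.5 dBu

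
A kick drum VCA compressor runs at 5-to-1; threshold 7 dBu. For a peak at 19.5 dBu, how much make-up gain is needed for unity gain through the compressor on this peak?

10 dB

Overshoot 12.5 dB → 12.5/5 = 2.5 dB after compression, so the compressed level is 7 + 2.5 = 9.5 dBu.
Make-up = target − compressed = 19.5 − 9.5 = 10 dB.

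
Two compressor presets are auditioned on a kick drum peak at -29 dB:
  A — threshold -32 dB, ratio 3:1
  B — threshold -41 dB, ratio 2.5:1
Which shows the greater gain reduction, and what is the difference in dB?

B, by 5.2 dB

A: 3 dB over, compressed to 1 dB over, so 2 dB of GR.
B: 12 dB over, compressed to 4.8 dB over, so 7.2 dB of GR.
B reduces 5.2 dB more.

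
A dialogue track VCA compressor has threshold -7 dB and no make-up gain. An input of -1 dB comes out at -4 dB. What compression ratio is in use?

Input overshoot = -1 − (-7) = 6 dB; output overshoot = -4 − (-7) = 3 dB.
Ratio = 6 / 3 = 2.

2:1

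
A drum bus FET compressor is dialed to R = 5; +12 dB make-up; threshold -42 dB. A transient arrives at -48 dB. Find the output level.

-36 dB

-48 dB is 6 dB below the -42 dB threshold, so no gain reduction is applied.
Make-up gain adds 12 dB: -48 + 12 = -36 dB.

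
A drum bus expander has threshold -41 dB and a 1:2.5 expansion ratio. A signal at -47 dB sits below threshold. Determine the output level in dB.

-56 dB

Below threshold, a 1:2.5 expander applies gain = (2.5−1)×(T − x) of attenuation.
(2.5−1) × 6 = 9 dB, so output = -47 − 9 = -56 dB.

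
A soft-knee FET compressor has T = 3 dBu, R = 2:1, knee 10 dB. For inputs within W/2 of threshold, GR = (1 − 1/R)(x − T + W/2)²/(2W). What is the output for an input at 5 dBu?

3.775 dBu

x − T + W/2 = 5 − 3 + 5 = 7.
GR = (1 − 1/2) × 7² / 20 = 0.5 × 49 / 20 = 1.225 dB.
Output = 5 − 1.225 = 3.775 dBu.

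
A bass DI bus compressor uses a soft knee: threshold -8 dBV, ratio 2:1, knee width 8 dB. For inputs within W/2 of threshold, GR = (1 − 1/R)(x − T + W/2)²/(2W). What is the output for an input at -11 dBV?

x − T + W/2 = -11 − (-8) + 4 = 1.
GR = (1 − 1/2) × 1² / 16 = 0.5 × 1 / 16 = 0.03125 dB.
Output = -11 − 0.03125 = -11.03125 dBV.

-11.03125 dBV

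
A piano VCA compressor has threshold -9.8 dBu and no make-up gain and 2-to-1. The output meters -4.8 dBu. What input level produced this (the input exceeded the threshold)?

0.2 dBu

That's 5 dB above the -9.8 dBu threshold.
Before 2:1 compression the overshoot was 5 × 2 = 10 dB, so input = -9.8 + 10 = 0.2 dBu.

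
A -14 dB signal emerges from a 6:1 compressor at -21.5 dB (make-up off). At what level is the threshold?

Let T be the threshold. Output overshoot = (input overshoot)/R, so -21.5 − T = (-14 − T)/6.
6·(-21.5 − T) = -14 − T → 5·T = -129 − (-14) = -115.
T = -115/5 = -23 dB.

-23 dB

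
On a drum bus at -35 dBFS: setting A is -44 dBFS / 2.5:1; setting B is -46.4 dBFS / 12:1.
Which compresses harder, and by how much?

A: 9 dB over, compressed to 3.6 dB over, so 5.4 dB of GR.
B: 11.4 dB over, compressed to 0.95 dB over, so 10.45 dB of GR.
B applies 5.05 dB more gain reduction.

B, by 5.05 dB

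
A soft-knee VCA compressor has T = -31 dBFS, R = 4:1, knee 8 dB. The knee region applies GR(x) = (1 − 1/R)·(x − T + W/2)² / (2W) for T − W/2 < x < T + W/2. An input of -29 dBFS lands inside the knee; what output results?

-30.6875 dBFS

x − T + W/2 = -29 − (-31) + 4 = 6.
GR = (1 − 1/4) × 6² / 16 = 0.75 × 36 / 16 = 1.6875 dB.
Output = -29 − 1.6875 = -30.6875 dBFS.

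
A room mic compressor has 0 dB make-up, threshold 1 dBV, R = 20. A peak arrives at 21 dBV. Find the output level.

The input is 20 dB above the 1 dBV threshold.
20:1 compression reduces that to 20/20 = 1 dB over.
So the level is 1 + 1 = 2 dBV.

2 dBV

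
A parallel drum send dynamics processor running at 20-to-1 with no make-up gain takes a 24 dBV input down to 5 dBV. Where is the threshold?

Gain reduction = 24 − 5 = 19 dB; output overshoot = GR / (R − 1) = 19 / 19 = 1 dB.
Threshold = output − output overshoot = 5 − 1 = 4 dBV.

4 dBV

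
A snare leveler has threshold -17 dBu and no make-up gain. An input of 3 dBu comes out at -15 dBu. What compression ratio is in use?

10:1

Input overshoot = 3 − (-17) = 20 dB; output overshoot = -15 − (-17) = 2 dB.
Ratio = 20 / 2 = 10.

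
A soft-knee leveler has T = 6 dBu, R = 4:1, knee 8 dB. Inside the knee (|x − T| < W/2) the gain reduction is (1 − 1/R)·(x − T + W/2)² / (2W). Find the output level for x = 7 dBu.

5.828125 dBu

x − T + W/2 = 7 − 6 + 4 = 5.
GR = (1 − 1/4) × 5² / 16 = 0.75 × 25 / 16 = 1.171875 dB.
Output = 7 − 1.171875 = 5.828125 dBu.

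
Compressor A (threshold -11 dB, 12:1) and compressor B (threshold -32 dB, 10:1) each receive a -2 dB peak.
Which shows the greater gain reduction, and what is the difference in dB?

B, by 18.75 dB

A: overshoot 9 dB → output overshoot 0.75 dB → GR 8.25 dB.
B: overshoot 30 dB → output overshoot 3 dB → GR 27 dB.
Difference: 18.75 dB in favour of B.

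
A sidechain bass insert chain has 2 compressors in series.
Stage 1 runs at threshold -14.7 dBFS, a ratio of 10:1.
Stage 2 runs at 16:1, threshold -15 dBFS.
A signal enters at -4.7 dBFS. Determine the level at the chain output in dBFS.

-14.91875 dBFS

Stage 1: overshoot 10 dB → 10/10 = 1 dB → -13.7 dBFS.
Stage 2: -13.7 dBFS is 1.3 dB over -15 dBFS; at 16:1 that becomes 0.08125 dB over, giving -14.91875 dBFS.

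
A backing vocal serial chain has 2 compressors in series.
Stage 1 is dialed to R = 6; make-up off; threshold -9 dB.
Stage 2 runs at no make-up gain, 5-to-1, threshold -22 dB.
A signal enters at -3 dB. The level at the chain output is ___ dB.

Stage 1: overshoot 6 dB → 6/6 = 1 dB → -8 dB.
Stage 2: -8 dB is 14 dB over -22 dB; at 5:1 that becomes 2.8 dB over, giving -19.2 dB.

-19.2 dB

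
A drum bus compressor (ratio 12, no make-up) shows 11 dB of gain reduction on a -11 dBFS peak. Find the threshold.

Input is 12 dB above T (since output overshoot × R = input overshoot: (-22 − T)·12 = -11 − T gives T = -23 dBFS).
Check: -23 + (-11 − (-23))/12 = -23 + 1 = -22 dBFS. ✓

-23 dBFS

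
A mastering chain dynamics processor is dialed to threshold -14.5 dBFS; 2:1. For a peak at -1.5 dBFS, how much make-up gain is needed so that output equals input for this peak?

Without make-up, output = threshold + overshoot/2 = -14.5 + 6.5 = -8 dBFS.
Gap to target: 6.5 dB.

6.5 dB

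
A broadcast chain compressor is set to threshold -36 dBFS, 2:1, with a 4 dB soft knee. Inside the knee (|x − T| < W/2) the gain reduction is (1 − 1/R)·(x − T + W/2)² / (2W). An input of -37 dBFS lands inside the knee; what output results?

x − T + W/2 = -37 − (-36) + 2 = 1.
GR = (1 − 1/2) × 1² / 8 = 0.5 × 1 / 8 = 0.0625 dB.
Output = -37 − 0.0625 = -37.0625 dBFS.

-37.0625 dBFS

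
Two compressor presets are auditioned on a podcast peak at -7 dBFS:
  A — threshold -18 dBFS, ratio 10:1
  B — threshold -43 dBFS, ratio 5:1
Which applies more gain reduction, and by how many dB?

B, by 18.9 dB

A: GR = 11 − 11/10 = 9.9 dB.
B: GR = 36 − 36/5 = 28.8 dB.
Difference: 18.9 dB in favour of B.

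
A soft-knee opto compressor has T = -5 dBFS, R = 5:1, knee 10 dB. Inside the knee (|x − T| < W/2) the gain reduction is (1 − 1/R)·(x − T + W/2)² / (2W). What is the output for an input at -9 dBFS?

-9.04 dBFS

x − T + W/2 = -9 − (-5) + 5 = 1.
GR = (1 − 1/5) × 1² / 20 = 0.8 × 1 / 20 = 0.04 dB.
Output = -9 − 0.04 = -9.04 dBFS.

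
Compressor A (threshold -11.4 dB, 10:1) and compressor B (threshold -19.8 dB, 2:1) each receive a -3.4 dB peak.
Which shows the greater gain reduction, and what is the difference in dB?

B, by 1 dB

A: overshoot 8 dB → output overshoot 0.8 dB → GR 7.2 dB.
B: overshoot 16.4 dB → output overshoot 8.2 dB → GR 8.2 dB.
Difference: 1 dB in favour of B.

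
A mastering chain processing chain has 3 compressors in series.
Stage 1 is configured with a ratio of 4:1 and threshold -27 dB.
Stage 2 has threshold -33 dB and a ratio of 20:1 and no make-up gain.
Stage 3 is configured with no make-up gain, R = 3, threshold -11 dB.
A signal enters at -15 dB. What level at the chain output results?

-32.55 dB

Stage 1: 12 dB above -27 dB, reduced 4:1 to 3 dB above → -24 dB.
Stage 2: 9 dB above -33 dB, reduced 20:1 to 0.45 dB above → -32.55 dB.
Stage 3: -32.55 dB ≤ -11 dB, so stage 3 doesn't engage; output -32.55 dB.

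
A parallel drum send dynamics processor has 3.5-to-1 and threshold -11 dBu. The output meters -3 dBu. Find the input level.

The compressed level sits -3 − (-11) = 8 dB over threshold.
Undo the ratio: input overshoot = 8 × 3.5 = 28 dB, giving input = 17 dBu.

17 dBu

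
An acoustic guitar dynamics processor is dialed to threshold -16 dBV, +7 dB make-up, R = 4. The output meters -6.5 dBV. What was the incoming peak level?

Before make-up, the level was -6.5 − 7 = -13.5 dBV.
The compressed level sits -13.5 − (-16) = 2.5 dB over threshold.
Input overshoot = R × output overshoot = 10 dB → input = -16 + 10 = -6 dBV.

-6 dBV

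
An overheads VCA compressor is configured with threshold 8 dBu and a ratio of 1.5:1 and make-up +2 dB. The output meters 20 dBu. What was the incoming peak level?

23 dBu

Before make-up, the level was 20 − 2 = 18 dBu.
Post-compression overshoot = 18 − 8 = 10 dB.
Input overshoot = R × output overshoot = 15 dB → input = 8 + 15 = 23 dBu.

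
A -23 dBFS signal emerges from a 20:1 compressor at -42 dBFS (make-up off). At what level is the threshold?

-43 dBFS

Input is 20 dB above T (since output overshoot × R = input overshoot: (-42 − T)·20 = -23 − T gives T = -43 dBFS).
Check: -43 + (-23 − (-43))/20 = -43 + 1 = -42 dBFS. ✓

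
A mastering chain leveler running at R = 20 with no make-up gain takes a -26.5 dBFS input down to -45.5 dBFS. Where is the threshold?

-46.5 dBFS

Input is 20 dB above T (since output overshoot × R = input overshoot: (-45.5 − T)·20 = -26.5 − T gives T = -46.5 dBFS).
Check: -46.5 + (-26.5 − (-46.5))/20 = -46.5 + 1 = -45.5 dBFS. ✓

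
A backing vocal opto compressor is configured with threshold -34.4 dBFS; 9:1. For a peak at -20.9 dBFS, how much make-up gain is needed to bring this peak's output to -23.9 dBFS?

The peak compresses to -34.4 + 13.5/9 = -32.9 dBFS.
To reach -23.9 dBFS requires -23.9 − (-32.9) = 9 dB of make-up.

9 dB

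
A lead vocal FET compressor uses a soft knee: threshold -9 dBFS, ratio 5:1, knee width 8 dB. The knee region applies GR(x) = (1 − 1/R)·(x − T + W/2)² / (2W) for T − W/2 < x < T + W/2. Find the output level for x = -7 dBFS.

x − T + W/2 = -7 − (-9) + 4 = 6.
GR = (1 − 1/5) × 6² / 16 = 0.8 × 36 / 16 = 1.8 dB.
Output = -7 − 1.8 = -8.8 dBFS.

-8.8 dBFS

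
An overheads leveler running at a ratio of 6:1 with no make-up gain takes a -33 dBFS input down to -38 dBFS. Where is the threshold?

Input is 6 dB above T (since output overshoot × R = input overshoot: (-38 − T)·6 = -33 − T gives T = -39 dBFS).
Check: -39 + (-33 − (-39))/6 = -39 + 1 = -38 dBFS. ✓

-39 dBFS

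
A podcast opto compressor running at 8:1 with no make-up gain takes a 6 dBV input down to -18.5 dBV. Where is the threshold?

-22 dBV

Let T be the threshold. Output overshoot = (input overshoot)/R, so -18.5 − T = (6 − T)/8.
8·(-18.5 − T) = 6 − T → 7·T = -148 − 6 = -154.
T = -154/7 = -22 dBV.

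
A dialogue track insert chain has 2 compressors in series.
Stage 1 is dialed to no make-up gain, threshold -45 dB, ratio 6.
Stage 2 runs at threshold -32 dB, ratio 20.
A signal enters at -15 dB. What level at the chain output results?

-40 dB

Stage 1: overshoot 30 dB → 30/6 = 5 dB → -40 dB.
Stage 2: below threshold (-40 ≤ -32); passes unchanged; output -40 dB.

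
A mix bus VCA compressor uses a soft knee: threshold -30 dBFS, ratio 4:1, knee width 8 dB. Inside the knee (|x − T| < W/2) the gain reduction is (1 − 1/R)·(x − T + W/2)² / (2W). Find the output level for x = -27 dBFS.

-29.296875 dBFS

x − T + W/2 = -27 − (-30) + 4 = 7.
GR = (1 − 1/4) × 7² / 16 = 0.75 × 49 / 16 = 2.296875 dB.
Output = -27 − 2.296875 = -29.296875 dBFS.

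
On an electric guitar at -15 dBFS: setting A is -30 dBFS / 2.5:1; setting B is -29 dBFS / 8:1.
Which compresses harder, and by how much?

B, by 3.25 dB

A: 15 dB over, compressed to 6 dB over, so 9 dB of GR.
B: 14 dB over, compressed to 1.75 dB over, so 12.25 dB of GR.
B applies 3.25 dB more gain reduction.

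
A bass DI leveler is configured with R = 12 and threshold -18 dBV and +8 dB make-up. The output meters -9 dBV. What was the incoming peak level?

-6 dBV

Before make-up, the level was -9 − 8 = -17 dBV.
Post-compression overshoot = -17 − (-18) = 1 dB.
Undo the ratio: input overshoot = 1 × 12 = 12 dB, giving input = -6 dBV.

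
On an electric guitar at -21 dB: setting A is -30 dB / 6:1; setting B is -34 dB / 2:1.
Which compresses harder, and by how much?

A: GR = 9 − 9/6 = 7.5 dB.
B: GR = 13 − 13/2 = 6.5 dB.
A applies 1 dB more gain reduction.

A, by 1 dB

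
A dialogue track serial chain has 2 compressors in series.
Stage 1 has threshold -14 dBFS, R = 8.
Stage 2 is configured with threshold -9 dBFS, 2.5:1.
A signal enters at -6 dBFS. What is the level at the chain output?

Stage 1: overshoot 8 dB → 8/8 = 1 dB → -13 dBFS.
Stage 2: -13 dBFS is at or below the -9 dBFS threshold — no compression; output -13 dBFS.

-13 dBFS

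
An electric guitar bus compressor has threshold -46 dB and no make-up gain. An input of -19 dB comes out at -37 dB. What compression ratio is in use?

Input overshoot = -19 − (-46) = 27 dB; output overshoot = -37 − (-46) = 9 dB.
Ratio = 27 / 9 = 3.

3:1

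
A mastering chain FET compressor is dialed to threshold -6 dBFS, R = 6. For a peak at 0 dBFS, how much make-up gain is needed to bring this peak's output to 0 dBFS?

The peak compresses to -6 + 6/6 = -5 dBFS.
To reach 0 dBFS requires 0 − (-5) = 5 dB of make-up.

5 dB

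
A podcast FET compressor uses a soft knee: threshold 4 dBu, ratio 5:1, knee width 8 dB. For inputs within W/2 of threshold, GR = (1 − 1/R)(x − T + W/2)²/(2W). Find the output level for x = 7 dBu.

x − T + W/2 = 7 − 4 + 4 = 7.
GR = (1 − 1/5) × 7² / 16 = 0.8 × 49 / 16 = 2.45 dB.
Output = 7 − 2.45 = 4.55 dBu.

4.55 dBu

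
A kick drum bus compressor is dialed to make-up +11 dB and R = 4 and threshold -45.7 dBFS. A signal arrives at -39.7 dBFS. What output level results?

-39.7 dBFS sits 6 dB over threshold.
At 4:1 the overshoot is divided by 4, leaving 1.5 dB above threshold.
That puts the output at -44.2 dBFS; make-up adds 11 dB, giving -33.2 dBFS.

-33.2 dBFS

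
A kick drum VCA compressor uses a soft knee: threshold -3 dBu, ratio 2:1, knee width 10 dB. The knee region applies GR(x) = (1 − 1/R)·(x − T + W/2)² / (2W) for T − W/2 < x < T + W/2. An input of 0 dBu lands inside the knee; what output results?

-1.6 dBu

x − T + W/2 = 0 − (-3) + 5 = 8.
GR = (1 − 1/2) × 8² / 20 = 0.5 × 64 / 20 = 1.6 dB.
Output = 0 − 1.6 = -1.6 dBu.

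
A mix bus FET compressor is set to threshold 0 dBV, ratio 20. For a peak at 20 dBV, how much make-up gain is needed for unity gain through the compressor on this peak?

19 dB

Overshoot 20 dB → 20/20 = 1 dB after compression, so the compressed level is 0 + 1 = 1 dBV.
Make-up = target − compressed = 20 − 1 = 19 dB.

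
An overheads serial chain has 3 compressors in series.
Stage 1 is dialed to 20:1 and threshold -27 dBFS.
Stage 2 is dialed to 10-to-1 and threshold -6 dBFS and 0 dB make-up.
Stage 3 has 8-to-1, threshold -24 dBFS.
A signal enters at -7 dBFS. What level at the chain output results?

-26 dBFS

Stage 1: overshoot 20 dB → 20/20 = 1 dB → -26 dBFS.
Stage 2: -26 dBFS ≤ -6 dBFS, so stage 2 doesn't engage; output -26 dBFS.
Stage 3: -26 dBFS ≤ -24 dBFS, so stage 3 doesn't engage; output -26 dBFS.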